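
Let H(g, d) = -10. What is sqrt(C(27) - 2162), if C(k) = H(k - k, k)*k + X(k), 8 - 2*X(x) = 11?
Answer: I*sqrt(9734)/2 ≈ 49.331*I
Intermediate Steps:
X(x) = -3/2 (X(x) = 4 - 1/2*11 = 4 - 11/2 = -3/2)
C(k) = -3/2 - 10*k (C(k) = -10*k - 3/2 = -3/2 - 10*k)
sqrt(C(27) - 2162) = sqrt((-3/2 - 10*27) - 2162) = sqrt((-3/2 - 270) - 2162) = sqrt(-543/2 - 2162) = sqrt(-4867/2) = I*sqrt(9734)/2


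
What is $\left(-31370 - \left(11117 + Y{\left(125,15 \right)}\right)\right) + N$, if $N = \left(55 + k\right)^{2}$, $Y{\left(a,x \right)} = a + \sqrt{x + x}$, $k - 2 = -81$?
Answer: $-42036 - \sqrt{30} \approx -42042.0$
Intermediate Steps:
$k = -79$ ($k = 2 - 81 = -79$)
$Y{\left(a,x \right)} = a + \sqrt{2} \sqrt{x}$ ($Y{\left(a,x \right)} = a + \sqrt{2 x} = a + \sqrt{2} \sqrt{x}$)
$N = 576$ ($N = \left(55 - 79\right)^{2} = \left(-24\right)^{2} = 576$)
$\left(-31370 - \left(11117 + Y{\left(125,15 \right)}\right)\right) + N = \left(-31370 - \left(11242 + \sqrt{2} \sqrt{15}\right)\right) + 576 = \left(-31370 - \left(11242 + \sqrt{30}\right)\right) + 576 = \left(-42612 - \sqrt{30}\right) + 576 = -42036 - \sqrt{30}$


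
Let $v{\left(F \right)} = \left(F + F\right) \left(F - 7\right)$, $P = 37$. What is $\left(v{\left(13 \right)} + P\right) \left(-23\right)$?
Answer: $-4439$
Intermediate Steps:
$v{\left(F \right)} = 2 F \left(-7 + F\right)$
$\left(v{\left(13 \right)} + P\right) \left(-23\right) = \left(2 \cdot 13 \left(-7 + 13\right) + 37\right) \left(-23\right) = \left(2 \cdot 13 \cdot 6 + 37\right) \left(-23\right) = \left(156 + 37\right) \left(-23\right) = 193 \left(-23\right) = -4439$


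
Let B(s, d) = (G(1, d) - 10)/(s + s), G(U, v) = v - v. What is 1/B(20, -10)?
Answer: -4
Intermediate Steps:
G(U, v) = 0
B(s, d) = -5/s (B(s, d) = (0 - 10)/(s + s) = -10*1/(2*s) = -5/s)
1/B(20, -10) = 1/(-5/20) = 1/(-5*1/20) = 1/(-1/4) = -4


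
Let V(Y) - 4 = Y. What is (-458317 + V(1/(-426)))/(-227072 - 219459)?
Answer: 195241339/190222206 ≈ 1.0264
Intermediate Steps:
V(Y) = 4 + Y
(-458317 + V(1/(-426)))/(-227072 - 219459) = (-458317 + (4 + 1/(-426)))/(-227072 - 219459) = (-458317 + (4 - 1/426))/(-446531) = (-458317 + 1703/426)*(-1/446531) = -195241339/426*(-1/446531) = 195241339/190222206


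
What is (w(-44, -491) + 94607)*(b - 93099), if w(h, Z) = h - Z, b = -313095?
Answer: -38610364476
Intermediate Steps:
(w(-44, -491) + 94607)*(b - 93099) = ((-44 - 1*(-491)) + 94607)*(-313095 - 93099) = ((-44 + 491) + 94607)*(-406194) = (447 + 94607)*(-406194) = 95054*(-406194) = -38610364476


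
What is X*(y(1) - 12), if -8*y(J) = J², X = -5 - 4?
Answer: 873/8 ≈ 109.13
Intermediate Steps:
X = -9
y(J) = -J²/8
X*(y(1) - 12) = -9*(-⅛*1² - 12) = -9*(-⅛*1 - 12) = -9*(-⅛ - 12) = -9*(-97/8) = 873/8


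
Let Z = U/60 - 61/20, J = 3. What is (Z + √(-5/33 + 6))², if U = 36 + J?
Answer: 9577/825 - 8*√6369/55 ≈ 0.00033724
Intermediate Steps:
U = 39 (U = 36 + 3 = 39)
Z = -12/5 (Z = 39/60 - 61/20 = 39*(1/60) - 61*1/20 = 13/20 - 61/20 = -12/5 ≈ -2.4000)
(Z + √(-5/33 + 6))² = (-12/5 + √(-5/33 + 6))² = (-12/5 + √(193/33))² = (-12/5 + √6369/33)²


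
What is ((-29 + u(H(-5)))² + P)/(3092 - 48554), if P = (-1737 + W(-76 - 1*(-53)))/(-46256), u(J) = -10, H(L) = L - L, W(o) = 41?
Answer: -4397317/131430642 ≈ -0.033457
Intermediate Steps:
H(L) = 0
P = 106/2891 (P = (-1737 + 41)/(-46256) = -1696*(-1/46256) = 106/2891 ≈ 0.036665)
((-29 + u(H(-5)))² + P)/(3092 - 48554) = ((-29 - 10)² + 106/2891)/(3092 - 48554) = ((-39)² + 106/2891)/(-45462) = (1521 + 106/2891)*(-1/45462) = (4397317/2891)*(-1/45462) = -4397317/131430642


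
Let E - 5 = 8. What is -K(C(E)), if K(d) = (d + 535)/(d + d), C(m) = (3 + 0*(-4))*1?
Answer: -269/3 ≈ -89.667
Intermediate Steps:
E = 13 (E = 5 + 8 = 13)
C(m) = 3 (C(m) = (3 + 0)*1 = 3*1 = 3)
K(d) = (535 + d)/(2*d) (K(d) = (535 + d)/((2*d)) = (535 + d)*(1/(2*d)) = (535 + d)/(2*d))
-K(C(E)) = -(535 + 3)/(2*3) = -538/(2*3) = -1*269/3 = -269/3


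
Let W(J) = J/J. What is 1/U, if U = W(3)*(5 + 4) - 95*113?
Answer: -1/10726 ≈ -9.3231e-5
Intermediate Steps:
W(J) = 1
U = -10726 (U = 1*(5 + 4) - 95*113 = 1*9 - 10735 = 9 - 10735 = -10726)
1/U = 1/(-10726) = -1/10726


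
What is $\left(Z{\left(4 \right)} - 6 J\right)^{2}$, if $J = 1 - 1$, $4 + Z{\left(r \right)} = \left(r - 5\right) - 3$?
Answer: $64$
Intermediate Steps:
$Z{\left(r \right)} = -12 + r$ ($Z{\left(r \right)} = -4 + \left(\left(r - 5\right) - 3\right) = -4 + \left(\left(-5 + r\right) - 3\right) = -4 + \left(-8 + r\right) = -12 + r$)
$J = 0$ ($J = 1 - 1 = 0$)
$\left(Z{\left(4 \right)} - 6 J\right)^{2} = \left(\left(-12 + 4\right) - 0\right)^{2} = \left(-8 + 0\right)^{2} = \left(-8\right)^{2} = 64$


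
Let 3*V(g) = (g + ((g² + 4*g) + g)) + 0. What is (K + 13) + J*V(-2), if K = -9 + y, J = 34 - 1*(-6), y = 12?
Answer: -272/3 ≈ -90.667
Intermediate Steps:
J = 40 (J = 34 + 6 = 40)
K = 3 (K = -9 + 12 = 3)
V(g) = 2*g + g²/3 (V(g) = ((g + ((g² + 4*g) + g)) + 0)/3 = ((g + (g² + 5*g)) + 0)/3 = ((g² + 6*g) + 0)/3 = (g² + 6*g)/3 = 2*g + g²/3)
(K + 13) + J*V(-2) = (3 + 13) + 40*((⅓)*(-2)*(6 - 2)) = 16 + 40*((⅓)*(-2)*4) = 16 + 40*(-8/3) = 16 - 320/3 = -272/3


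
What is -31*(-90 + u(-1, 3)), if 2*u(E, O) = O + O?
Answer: 2697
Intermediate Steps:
u(E, O) = O (u(E, O) = (O + O)/2 = (2*O)/2 = O)
-31*(-90 + u(-1, 3)) = -31*(-90 + 3) = -31*(-87) = 2697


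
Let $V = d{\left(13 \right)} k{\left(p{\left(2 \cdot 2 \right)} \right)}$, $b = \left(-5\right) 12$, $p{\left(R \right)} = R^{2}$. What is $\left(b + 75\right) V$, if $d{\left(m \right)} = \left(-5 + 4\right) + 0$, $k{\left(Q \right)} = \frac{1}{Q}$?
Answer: $- \frac{15}{16} \approx -0.9375$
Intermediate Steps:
$d{\left(m \right)} = -1$ ($d{\left(m \right)} = -1 + 0 = -1$)
$b = -60$
$V = - \frac{1}{16}$ ($V = - \frac{1}{\left(2 \cdot 2\right)^{2}} = - \frac{1}{4^{2}} = - \frac{1}{16} \approx -0.0625$)
$\left(b + 75\right) V = \left(-60 + 75\right) \left(- \frac{1}{16}\right) = 15 \left(- \frac{1}{16}\right) = - \frac{15}{16}$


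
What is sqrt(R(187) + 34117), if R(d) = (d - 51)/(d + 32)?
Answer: sqrt(1636315221)/219 ≈ 184.71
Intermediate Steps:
R(d) = (-51 + d)/(32 + d)
sqrt(R(187) + 34117) = sqrt((-51 + 187)/(32 + 187) + 34117) = sqrt(136/219 + 34117) = sqrt(7471759/219) = sqrt(1636315221)/219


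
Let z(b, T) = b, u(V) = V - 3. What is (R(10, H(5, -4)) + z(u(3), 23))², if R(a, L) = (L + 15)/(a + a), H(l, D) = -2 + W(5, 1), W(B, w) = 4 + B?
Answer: 121/100 ≈ 1.2100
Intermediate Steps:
u(V) = -3 + V
H(l, D) = 7 (H(l, D) = -2 + (4 + 5) = -2 + 9 = 7)
R(a, L) = (15 + L)/(2*a) (R(a, L) = (15 + L)/((2*a)) = (15 + L)*(1/(2*a)) = (15 + L)/(2*a))
(R(10, H(5, -4)) + z(u(3), 23))² = ((½)*(15 + 7)/10 + (-3 + 3))² = ((½)*(⅒)*22 + 0)² = (11/10 + 0)² = (11/10)² = 121/100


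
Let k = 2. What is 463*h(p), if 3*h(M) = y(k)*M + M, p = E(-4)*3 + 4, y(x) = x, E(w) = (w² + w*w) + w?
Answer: 40744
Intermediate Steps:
E(w) = w + 2*w² (E(w) = (w² + w²) + w = 2*w² + w = w + 2*w²)
p = 88 (p = -4*(1 + 2*(-4))*3 + 4 = -4*(1 - 8)*3 + 4 = -4*(-7)*3 + 4 = 28*3 + 4 = 84 + 4 = 88)
h(M) = M (h(M) = (2*M + M)/3 = (3*M)/3 = M)
463*h(p) = 463*88 = 40744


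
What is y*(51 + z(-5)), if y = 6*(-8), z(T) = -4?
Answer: -2256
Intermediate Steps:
y = -48
y*(51 + z(-5)) = -48*(51 - 4) = -48*47 = -2256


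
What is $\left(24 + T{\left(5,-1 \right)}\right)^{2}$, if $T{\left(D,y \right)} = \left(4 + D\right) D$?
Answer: $4761$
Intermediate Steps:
$T{\left(D,y \right)} = D \left(4 + D\right)$
$\left(24 + T{\left(5,-1 \right)}\right)^{2} = \left(24 + 5 \left(4 + 5\right)\right)^{2} = \left(24 + 5 \cdot 9\right)^{2} = \left(24 + 45\right)^{2} = 69^{2} = 4761$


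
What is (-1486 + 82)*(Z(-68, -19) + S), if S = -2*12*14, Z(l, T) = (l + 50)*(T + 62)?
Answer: 1558440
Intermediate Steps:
Z(l, T) = (50 + l)*(62 + T)
S = -336 (S = -24*14 = -336)
(-1486 + 82)*(Z(-68, -19) + S) = (-1486 + 82)*((3100 + 50*(-19) + 62*(-68) - 19*(-68)) - 336) = -1404*((3100 - 950 - 4216 + 1292) - 336) = -1404*(-774 - 336) = -1404*(-1110) = 1558440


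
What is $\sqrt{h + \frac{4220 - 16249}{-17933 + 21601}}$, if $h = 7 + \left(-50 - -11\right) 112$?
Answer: $\frac{i \sqrt{14679498309}}{1834} \approx 66.063 i$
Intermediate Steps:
$h = -4361$ ($h = 7 + \left(-50 + 11\right) 112 = 7 - 4368 = -4361$)
$\sqrt{h + \frac{4220 - 16249}{-17933 + 21601}} = \sqrt{-4361 + \frac{4220 - 16249}{-17933 + 21601}} = \sqrt{-4361 - \frac{12029}{3668}} = \sqrt{- \frac{16008177}{3668}} = \frac{i \sqrt{14679498309}}{1834}$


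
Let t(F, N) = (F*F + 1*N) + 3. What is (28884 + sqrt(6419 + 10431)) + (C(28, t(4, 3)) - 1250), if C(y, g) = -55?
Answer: 27579 + 5*sqrt(674) ≈ 27709.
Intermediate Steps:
t(F, N) = 3 + N + F**2 (t(F, N) = (F**2 + N) + 3 = (N + F**2) + 3 = 3 + N + F**2)
(28884 + sqrt(6419 + 10431)) + (C(28, t(4, 3)) - 1250) = (28884 + sqrt(6419 + 10431)) + (-55 - 1250) = (28884 + sqrt(16850)) - 1305 = (28884 + 5*sqrt(674)) - 1305 = 27579 + 5*sqrt(674)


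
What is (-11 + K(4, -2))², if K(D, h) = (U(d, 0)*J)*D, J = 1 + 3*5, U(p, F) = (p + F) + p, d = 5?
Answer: 395641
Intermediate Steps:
U(p, F) = F + 2*p (U(p, F) = (F + p) + p = F + 2*p)
J = 16 (J = 1 + 15 = 16)
K(D, h) = 160*D (K(D, h) = ((0 + 2*5)*16)*D = ((0 + 10)*16)*D = (10*16)*D = 160*D)
(-11 + K(4, -2))² = (-11 + 160*4)² = (-11 + 640)² = 629² = 395641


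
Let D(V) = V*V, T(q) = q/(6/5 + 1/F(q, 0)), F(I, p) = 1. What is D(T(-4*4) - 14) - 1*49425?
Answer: -5925669/121 ≈ -48973.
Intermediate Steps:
T(q) = 5*q/11 (T(q) = q/(6/5 + 1/1) = q/(6*(1/5) + 1*1) = q/(6/5 + 1) = q/(11/5) = q*(5/11) = 5*q/11)
D(V) = V**2
D(T(-4*4) - 14) - 1*49425 = (5*(-4*4)/11 - 14)**2 - 1*49425 = ((5/11)*(-16) - 14)**2 - 49425 = (-80/11 - 14)**2 - 49425 = (-234/11)**2 - 49425 = 54756/121 - 49425 = -5925669/121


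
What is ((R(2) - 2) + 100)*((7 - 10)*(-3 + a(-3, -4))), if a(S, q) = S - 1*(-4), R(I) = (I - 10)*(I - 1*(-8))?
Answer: 108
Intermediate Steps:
R(I) = (-10 + I)*(8 + I) (R(I) = (-10 + I)*(I + 8) = (-10 + I)*(8 + I))
a(S, q) = 4 + S (a(S, q) = S + 4 = 4 + S)
((R(2) - 2) + 100)*((7 - 10)*(-3 + a(-3, -4))) = (((-80 + 2² - 2*2) - 2) + 100)*((7 - 10)*(-3 + (4 - 3))) = (((-80 + 4 - 4) - 2) + 100)*(-3*(-3 + 1)) = ((-80 - 2) + 100)*(-3*(-2)) = (-82 + 100)*6 = 18*6 = 108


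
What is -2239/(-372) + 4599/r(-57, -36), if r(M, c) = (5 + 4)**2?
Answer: 70081/1116 ≈ 62.797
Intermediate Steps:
r(M, c) = 81 (r(M, c) = 9**2 = 81)
-2239/(-372) + 4599/r(-57, -36) = -2239/(-372) + 4599/81 = -2239*(-1/372) + 4599*(1/81) = 2239/372 + 511/9 = 70081/1116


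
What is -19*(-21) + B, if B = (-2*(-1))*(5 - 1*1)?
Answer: 407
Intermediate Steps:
B = 8 (B = 2*(5 - 1) = 2*4 = 8)
-19*(-21) + B = -19*(-21) + 8 = 399 + 8 = 407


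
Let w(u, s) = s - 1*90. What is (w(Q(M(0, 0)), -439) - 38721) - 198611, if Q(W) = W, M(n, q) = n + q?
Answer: -237861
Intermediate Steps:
w(u, s) = -90 + s (w(u, s) = s - 90 = -90 + s)
(w(Q(M(0, 0)), -439) - 38721) - 198611 = ((-90 - 439) - 38721) - 198611 = (-529 - 38721) - 198611 = -39250 - 198611 = -237861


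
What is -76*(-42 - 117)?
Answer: 12084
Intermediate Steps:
-76*(-42 - 117) = -76*(-159) = 12084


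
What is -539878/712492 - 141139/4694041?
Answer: -119762267063/152021211826 ≈ -0.78780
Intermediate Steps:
-539878/712492 - 141139/4694041 = -539878*1/712492 - 141139*1/4694041 = -269939/356246 - 141139/4694041 = -119762267063/152021211826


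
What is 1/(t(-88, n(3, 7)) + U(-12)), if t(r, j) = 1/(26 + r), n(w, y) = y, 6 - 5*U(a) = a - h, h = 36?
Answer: 310/3343 ≈ 0.092731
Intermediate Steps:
U(a) = 42/5 - a/5 (U(a) = 6/5 - (a - 1*36)/5 = 6/5 - (a - 36)/5 = 6/5 - (-36 + a)/5 = 6/5 + (36/5 - a/5) = 42/5 - a/5)
1/(t(-88, n(3, 7)) + U(-12)) = 1/(1/(26 - 88) + (42/5 - 1/5*(-12))) = 1/(1/(-62) + (42/5 + 12/5)) = 1/(-1/62 + 54/5) = 1/(3343/310) = 310/3343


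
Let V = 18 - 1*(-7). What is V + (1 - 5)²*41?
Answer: 681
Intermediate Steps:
V = 25 (V = 18 + 7 = 25)
V + (1 - 5)²*41 = 25 + (1 - 5)²*41 = 25 + (-4)²*41 = 25 + 16*41 = 25 + 656 = 681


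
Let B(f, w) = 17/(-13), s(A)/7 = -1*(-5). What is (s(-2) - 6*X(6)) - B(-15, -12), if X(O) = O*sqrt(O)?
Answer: 472/13 - 36*sqrt(6) ≈ -51.874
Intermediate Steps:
s(A) = 35 (s(A) = 7*(-1*(-5)) = 7*5 = 35)
B(f, w) = -17/13 (B(f, w) = 17*(-1/13) = -17/13)
X(O) = O**(3/2)
(s(-2) - 6*X(6)) - B(-15, -12) = (35 - 36*sqrt(6)) - 1*(-17/13) = (35 - 36*sqrt(6)) + 17/13 = 472/13 - 36*sqrt(6)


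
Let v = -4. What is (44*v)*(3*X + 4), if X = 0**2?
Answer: -704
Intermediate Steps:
X = 0
(44*v)*(3*X + 4) = (44*(-4))*(3*0 + 4) = -176*(0 + 4) = -176*4 = -704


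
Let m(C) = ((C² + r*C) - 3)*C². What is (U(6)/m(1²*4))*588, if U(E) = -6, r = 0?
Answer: -441/26 ≈ -16.962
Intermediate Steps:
m(C) = C²*(-3 + C²) (m(C) = ((C² + 0*C) - 3)*C² = ((C² + 0) - 3)*C² = (C² - 3)*C² = (-3 + C²)*C² = C²*(-3 + C²))
(U(6)/m(1²*4))*588 = -6*1/(16*(-3 + (1²*4)²))*588 = -6*1/(16*(-3 + (1*4)²))*588 = -6*1/(16*(-3 + 4²))*588 = -6*1/(16*(-3 + 16))*588 = -6/(16*13)*588 = -6/208*588 = -6*1/208*588 = -3/104*588 = -441/26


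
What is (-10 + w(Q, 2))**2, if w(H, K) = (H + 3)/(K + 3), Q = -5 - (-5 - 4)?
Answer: 1849/25 ≈ 73.960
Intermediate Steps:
Q = 4 (Q = -5 - 1*(-9) = -5 + 9 = 4)
w(H, K) = (3 + H)/(3 + K)
(-10 + w(Q, 2))**2 = (-10 + (3 + 4)/(3 + 2))**2 = (-10 + 7/5)**2 = (-43/5)**2 = 1849/25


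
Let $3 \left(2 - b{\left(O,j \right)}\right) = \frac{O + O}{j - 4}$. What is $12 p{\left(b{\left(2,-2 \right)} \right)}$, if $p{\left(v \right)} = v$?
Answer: $\frac{80}{3} \approx 26.667$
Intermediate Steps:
$b{\left(O,j \right)} = 2 - \frac{2 O}{3 \left(-4 + j\right)}$ ($b{\left(O,j \right)} = 2 - \frac{\left(O + O\right) \frac{1}{j - 4}}{3} = 2 - \frac{2 O \frac{1}{-4 + j}}{3} = 2 - \frac{2 O}{3 \left(-4 + j\right)}$)
$12 p{\left(b{\left(2,-2 \right)} \right)} = 12 \frac{2 \left(-12 - 2 + 3 \left(-2\right)\right)}{3 \left(-4 - 2\right)} = 12 \frac{2 \left(-12 - 2 - 6\right)}{3 \left(-6\right)} = 12 \cdot \frac{2}{3} \left(- \frac{1}{6}\right) \left(-20\right) = 12 \cdot \frac{20}{9} = \frac{80}{3}$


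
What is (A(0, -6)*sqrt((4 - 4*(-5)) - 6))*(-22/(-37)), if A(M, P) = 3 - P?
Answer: 594*sqrt(2)/37 ≈ 22.704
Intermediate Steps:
(A(0, -6)*sqrt((4 - 4*(-5)) - 6))*(-22/(-37)) = ((3 - 1*(-6))*sqrt((4 - 4*(-5)) - 6))*(-22/(-37)) = ((3 + 6)*sqrt((4 - 1*(-20)) - 6))*(-22*(-1/37)) = (9*sqrt((4 + 20) - 6))*(22/37) = (9*sqrt(24 - 6))*(22/37) = (9*sqrt(18))*(22/37) = (9*(3*sqrt(2)))*(22/37) = (27*sqrt(2))*(22/37) = 594*sqrt(2)/37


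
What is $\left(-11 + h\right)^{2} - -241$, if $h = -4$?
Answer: $466$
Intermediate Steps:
$\left(-11 + h\right)^{2} - -241 = \left(-11 - 4\right)^{2} - -241 = \left(-15\right)^{2} + 241 = 225 + 241 = 466$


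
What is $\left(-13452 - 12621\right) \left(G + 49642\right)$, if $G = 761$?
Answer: $-1314157419$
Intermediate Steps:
$\left(-13452 - 12621\right) \left(G + 49642\right) = \left(-13452 - 12621\right) \left(761 + 49642\right) = \left(-26073\right) 50403 = -1314157419$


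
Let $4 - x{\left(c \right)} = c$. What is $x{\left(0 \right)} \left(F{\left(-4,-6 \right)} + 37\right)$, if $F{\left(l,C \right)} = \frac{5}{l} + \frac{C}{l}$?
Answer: $149$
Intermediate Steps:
$x{\left(c \right)} = 4 - c$
$x{\left(0 \right)} \left(F{\left(-4,-6 \right)} + 37\right) = \left(4 - 0\right) \left(\frac{5 - 6}{-4} + 37\right) = \left(4 + 0\right) \left(\left(- \frac{1}{4}\right) \left(-1\right) + 37\right) = 4 \left(\frac{1}{4} + 37\right) = 4 \cdot \frac{149}{4} = 149$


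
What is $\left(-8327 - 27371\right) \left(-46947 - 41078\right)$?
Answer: $3142316450$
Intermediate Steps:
$\left(-8327 - 27371\right) \left(-46947 - 41078\right) = \left(-35698\right) \left(-88025\right) = 3142316450$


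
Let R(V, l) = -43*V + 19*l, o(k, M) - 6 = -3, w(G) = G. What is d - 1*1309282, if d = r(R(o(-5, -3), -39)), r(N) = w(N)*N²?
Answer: -659812282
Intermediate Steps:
o(k, M) = 3 (o(k, M) = 6 - 3 = 3)
r(N) = N³ (r(N) = N*N² = N³)
d = -658503000 (d = (-43*3 + 19*(-39))³ = (-129 - 741)³ = (-870)³ = -658503000)
d - 1*1309282 = -658503000 - 1*1309282 = -658503000 - 1309282 = -659812282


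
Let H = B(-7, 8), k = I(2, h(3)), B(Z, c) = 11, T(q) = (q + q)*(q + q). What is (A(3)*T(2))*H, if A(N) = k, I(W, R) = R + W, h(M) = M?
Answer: 880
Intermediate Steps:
T(q) = 4*q² (T(q) = (2*q)*(2*q) = 4*q²)
k = 5 (k = 3 + 2 = 5)
A(N) = 5
H = 11
(A(3)*T(2))*H = (5*(4*2²))*11 = (5*(4*4))*11 = (5*16)*11 = 80*11 = 880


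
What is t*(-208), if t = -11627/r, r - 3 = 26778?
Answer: 2418416/26781 ≈ 90.303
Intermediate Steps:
r = 26781 (r = 3 + 26778 = 26781)
t = -11627/26781 ≈ -0.43415
t*(-208) = -11627/26781*(-208) = 2418416/26781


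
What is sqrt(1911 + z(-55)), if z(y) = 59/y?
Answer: sqrt(5777530)/55 ≈ 43.703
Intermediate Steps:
sqrt(1911 + z(-55)) = sqrt(1911 + 59/(-55)) = sqrt(1911 + 59*(-1/55)) = sqrt(1911 - 59/55) = sqrt(105046/55) = sqrt(5777530)/55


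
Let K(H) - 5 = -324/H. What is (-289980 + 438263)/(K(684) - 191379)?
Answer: -2817377/3636115 ≈ -0.77483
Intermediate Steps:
K(H) = 5 - 324/H
(-289980 + 438263)/(K(684) - 191379) = (-289980 + 438263)/((5 - 324/684) - 191379) = 148283/((5 - 324*1/684) - 191379) = 148283/((5 - 9/19) - 191379) = 148283/(86/19 - 191379) = 148283/(-3636115/19) = 148283*(-19/3636115) = -2817377/3636115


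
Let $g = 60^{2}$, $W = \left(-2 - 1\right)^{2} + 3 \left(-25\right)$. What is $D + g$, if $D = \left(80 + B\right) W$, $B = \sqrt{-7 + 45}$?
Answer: $-1680 - 66 \sqrt{38} \approx -2086.9$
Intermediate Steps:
$B = \sqrt{38} \approx 6.1644$
$W = -66$ ($W = \left(-3\right)^{2} - 75 = 9 - 75 = -66$)
$g = 3600$
$D = -5280 - 66 \sqrt{38}$ ($D = \left(80 + \sqrt{38}\right) \left(-66\right) = -5280 - 66 \sqrt{38} \approx -5686.9$)
$D + g = \left(-5280 - 66 \sqrt{38}\right) + 3600 = -1680 - 66 \sqrt{38}$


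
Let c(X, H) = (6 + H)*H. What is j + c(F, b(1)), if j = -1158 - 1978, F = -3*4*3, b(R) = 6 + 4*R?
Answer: -2976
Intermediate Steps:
F = -36 (F = -12*3 = -36)
c(X, H) = H*(6 + H)
j = -3136
j + c(F, b(1)) = -3136 + (6 + 4*1)*(6 + (6 + 4*1)) = -3136 + (6 + 4)*(6 + (6 + 4)) = -3136 + 10*(6 + 10) = -3136 + 10*16 = -3136 + 160 = -2976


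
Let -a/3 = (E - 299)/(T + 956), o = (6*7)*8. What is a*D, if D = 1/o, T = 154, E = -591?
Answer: 89/12432 ≈ 0.0071589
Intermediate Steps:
o = 336 (o = 42*8 = 336)
a = 89/37 (a = -3*(-591 - 299)/(154 + 956) = -(-2670)/1110 = -3*(-89/111) = 89/37 ≈ 2.4054)
D = 1/336 ≈ 0.0029762
a*D = (89/37)*(1/336) = 89/12432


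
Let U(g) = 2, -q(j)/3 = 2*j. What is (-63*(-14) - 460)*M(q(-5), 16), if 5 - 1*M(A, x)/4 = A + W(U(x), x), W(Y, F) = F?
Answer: -69208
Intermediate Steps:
q(j) = -6*j
M(A, x) = 20 - 4*A - 4*x (M(A, x) = 20 - 4*(A + x) = 20 + (-4*A - 4*x) = 20 - 4*A - 4*x)
(-63*(-14) - 460)*M(q(-5), 16) = (-63*(-14) - 460)*(20 - (-24)*(-5) - 4*16) = (882 - 460)*(20 - 4*30 - 64) = 422*(20 - 120 - 64) = 422*(-164) = -69208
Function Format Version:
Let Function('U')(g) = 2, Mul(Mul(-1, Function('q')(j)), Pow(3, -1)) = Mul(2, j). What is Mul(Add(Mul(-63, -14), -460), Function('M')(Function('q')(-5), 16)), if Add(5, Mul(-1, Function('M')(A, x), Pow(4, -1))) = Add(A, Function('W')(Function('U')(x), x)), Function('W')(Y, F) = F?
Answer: -69208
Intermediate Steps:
Function('q')(j) = Mul(-6, j) (Function('q')(j) = Mul(-3, Mul(2, j)) = Mul(-6, j))
Function('M')(A, x) = Add(20, Mul(-4, A), Mul(-4, x)) (Function('M')(A, x) = Add(20, Mul(-4, Add(A, x))) = Add(20, Add(Mul(-4, A), Mul(-4, x))) = Add(20, Mul(-4, A), Mul(-4, x)))
Mul(Add(Mul(-63, -14), -460), Function('M')(Function('q')(-5), 16)) = Mul(Add(Mul(-63, -14), -460), Add(20, Mul(-4, Mul(-6, -5)), Mul(-4, 16))) = Mul(Add(882, -460), Add(20, Mul(-4, 30), -64)) = Mul(422, Add(20, -120, -64)) = Mul(422, -164) = -69208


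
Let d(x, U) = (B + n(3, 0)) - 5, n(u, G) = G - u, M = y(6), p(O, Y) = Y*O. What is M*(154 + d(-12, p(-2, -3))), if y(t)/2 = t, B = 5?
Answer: 1812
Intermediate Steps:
y(t) = 2*t
p(O, Y) = O*Y
M = 12 (M = 2*6 = 12)
d(x, U) = -3 (d(x, U) = (5 + (0 - 1*3)) - 5 = (5 + (0 - 3)) - 5 = (5 - 3) - 5 = 2 - 5 = -3)
M*(154 + d(-12, p(-2, -3))) = 12*(154 - 3) = 12*151 = 1812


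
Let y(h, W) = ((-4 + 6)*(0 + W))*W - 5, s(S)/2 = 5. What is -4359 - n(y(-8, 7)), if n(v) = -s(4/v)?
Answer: -4349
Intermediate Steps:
s(S) = 10 (s(S) = 2*5 = 10)
y(h, W) = -5 + 2*W**2 (y(h, W) = (2*W)*W - 5 = 2*W**2 - 5 = -5 + 2*W**2)
n(v) = -10 (n(v) = -1*10 = -10)
-4359 - n(y(-8, 7)) = -4359 - 1*(-10) = -4359 + 10 = -4349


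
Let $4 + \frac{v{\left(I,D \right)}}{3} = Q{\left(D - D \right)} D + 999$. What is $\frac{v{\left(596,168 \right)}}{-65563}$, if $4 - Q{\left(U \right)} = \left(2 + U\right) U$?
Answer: $- \frac{5001}{65563} \approx -0.076278$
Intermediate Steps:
$Q{\left(U \right)} = 4 - U \left(2 + U\right)$ ($Q{\left(U \right)} = 4 - \left(2 + U\right) U = 4 - U \left(2 + U\right)$)
$v{\left(I,D \right)} = 2985 + 12 D$ ($v{\left(I,D \right)} = -12 + 3 \left(\left(4 - \left(D - D\right)^{2} - 2 \left(D - D\right)\right) D + 999\right) = -12 + 3 \left(\left(4 - 0^{2} - 0\right) D + 999\right) = -12 + 3 \left(\left(4 - 0 + 0\right) D + 999\right) = -12 + 3 \left(\left(4 + 0 + 0\right) D + 999\right) = -12 + 3 \left(4 D + 999\right) = -12 + 3 \left(999 + 4 D\right) = -12 + \left(2997 + 12 D\right) = 2985 + 12 D$)
$\frac{v{\left(596,168 \right)}}{-65563} = \frac{2985 + 12 \cdot 168}{-65563} = \left(2985 + 2016\right) \left(- \frac{1}{65563}\right) = 5001 \left(- \frac{1}{65563}\right) = - \frac{5001}{65563}$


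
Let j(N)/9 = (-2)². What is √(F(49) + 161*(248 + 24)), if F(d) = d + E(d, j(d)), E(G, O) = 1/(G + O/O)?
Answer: √4384102/10 ≈ 209.38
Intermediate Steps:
j(N) = 36 (j(N) = 9*(-2)² = 9*4 = 36)
E(G, O) = 1/(1 + G) (E(G, O) = 1/(G + 1) = 1/(1 + G))
F(d) = d + 1/(1 + d)
√(F(49) + 161*(248 + 24)) = √((1 + 49*(1 + 49))/(1 + 49) + 161*(248 + 24)) = √((1 + 49*50)/50 + 161*272) = √((1 + 2450)/50 + 43792) = √((1/50)*2451 + 43792) = √(2451/50 + 43792) = √(2192051/50) = √4384102/10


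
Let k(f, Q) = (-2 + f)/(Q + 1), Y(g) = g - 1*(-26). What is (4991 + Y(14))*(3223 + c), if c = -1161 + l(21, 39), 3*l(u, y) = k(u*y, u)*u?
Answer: 256998573/22 ≈ 1.1682e+7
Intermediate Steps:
Y(g) = 26 + g (Y(g) = g + 26 = 26 + g)
k(f, Q) = (-2 + f)/(1 + Q)
l(u, y) = u*(-2 + u*y)/(3*(1 + u)) (l(u, y) = (((-2 + u*y)/(1 + u))*u)/3 = (u*(-2 + u*y)/(1 + u))/3 = u*(-2 + u*y)/(3*(1 + u)))
c = -19823/22 (c = -1161 + (1/3)*21*(-2 + 21*39)/(1 + 21) = -1161 + (1/3)*21*(-2 + 819)/22 = -1161 + (1/3)*21*(1/22)*817 = -1161 + 5719/22 = -19823/22 ≈ -901.04)
(4991 + Y(14))*(3223 + c) = (4991 + (26 + 14))*(3223 - 19823/22) = (4991 + 40)*(51083/22) = 5031*(51083/22) = 256998573/22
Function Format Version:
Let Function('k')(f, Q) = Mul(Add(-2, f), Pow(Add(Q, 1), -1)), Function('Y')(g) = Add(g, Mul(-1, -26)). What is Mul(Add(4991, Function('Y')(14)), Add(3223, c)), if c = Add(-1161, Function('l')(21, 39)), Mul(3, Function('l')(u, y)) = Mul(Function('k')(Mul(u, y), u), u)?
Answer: Rational(256998573, 22) ≈ 1.1682e+7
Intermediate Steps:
Function('Y')(g) = Add(26, g) (Function('Y')(g) = Add(g, 26) = Add(26, g))
Function('k')(f, Q) = Mul(Pow(Add(1, Q), -1), Add(-2, f)) (Function('k')(f, Q) = Mul(Add(-2, f), Pow(Add(1, Q), -1)) = Mul(Pow(Add(1, Q), -1), Add(-2, f)))
Function('l')(u, y) = Mul(Rational(1, 3), u, Pow(Add(1, u), -1), Add(-2, Mul(u, y))) (Function('l')(u, y) = Mul(Rational(1, 3), Mul(Mul(Pow(Add(1, u), -1), Add(-2, Mul(u, y))), u)) = Mul(Rational(1, 3), Mul(u, Pow(Add(1, u), -1), Add(-2, Mul(u, y)))) = Mul(Rational(1, 3), u, Pow(Add(1, u), -1), Add(-2, Mul(u, y))))
c = Rational(-19823, 22) (c = Add(-1161, Mul(Rational(1, 3), 21, Pow(Add(1, 21), -1), Add(-2, Mul(21, 39)))) = Add(-1161, Mul(Rational(1, 3), 21, Pow(22, -1), Add(-2, 819))) = Add(-1161, Mul(Rational(1, 3), 21, Rational(1, 22), 817)) = Add(-1161, Rational(5719, 22)) = Rational(-19823, 22) ≈ -901.04)
Mul(Add(4991, Function('Y')(14)), Add(3223, c)) = Mul(Add(4991, Add(26, 14)), Add(3223, Rational(-19823, 22))) = Mul(Add(4991, 40), Rational(51083, 22)) = Mul(5031, Rational(51083, 22)) = Rational(256998573, 22)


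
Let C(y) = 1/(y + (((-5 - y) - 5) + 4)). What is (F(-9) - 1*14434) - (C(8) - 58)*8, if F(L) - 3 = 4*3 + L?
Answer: -41888/3 ≈ -13963.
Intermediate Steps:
F(L) = 15 + L (F(L) = 3 + (4*3 + L) = 3 + (12 + L) = 15 + L)
C(y) = -⅙ (C(y) = 1/(y + ((-10 - y) + 4)) = 1/(y + (-6 - y)) = 1/(-6) = -⅙)
(F(-9) - 1*14434) - (C(8) - 58)*8 = ((15 - 9) - 1*14434) - (-⅙ - 58)*8 = (6 - 14434) - (-349)*8/6 = -14428 - 1*(-1396/3) = -14428 + 1396/3 = -41888/3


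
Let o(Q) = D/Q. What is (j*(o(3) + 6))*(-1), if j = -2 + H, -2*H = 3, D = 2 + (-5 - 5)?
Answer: 35/3 ≈ 11.667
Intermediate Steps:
D = -8 (D = 2 - 10 = -8)
o(Q) = -8/Q
H = -3/2 (H = -1/2*3 = -3/2 ≈ -1.5000)
j = -7/2 (j = -2 - 3/2 = -7/2 ≈ -3.5000)
(j*(o(3) + 6))*(-1) = -7*(-8/3 + 6)/2*(-1) = -7/2*10/3*(-1) = -35/3*(-1) = 35/3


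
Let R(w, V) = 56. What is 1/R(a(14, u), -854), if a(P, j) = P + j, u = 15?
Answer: 1/56 ≈ 0.017857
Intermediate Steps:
1/R(a(14, u), -854) = 1/56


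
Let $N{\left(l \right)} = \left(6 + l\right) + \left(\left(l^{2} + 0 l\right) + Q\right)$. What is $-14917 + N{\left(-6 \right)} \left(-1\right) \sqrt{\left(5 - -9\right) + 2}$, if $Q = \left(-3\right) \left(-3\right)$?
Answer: $-15097$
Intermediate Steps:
$Q = 9$
$N{\left(l \right)} = 15 + l + l^{2}$ ($N{\left(l \right)} = \left(6 + l\right) + \left(\left(l^{2} + 0 l\right) + 9\right) = \left(6 + l\right) + \left(\left(l^{2} + 0\right) + 9\right) = \left(6 + l\right) + \left(l^{2} + 9\right) = \left(6 + l\right) + \left(9 + l^{2}\right) = 15 + l + l^{2}$)
$-14917 + N{\left(-6 \right)} \left(-1\right) \sqrt{\left(5 - -9\right) + 2} = -14917 + \left(15 - 6 + \left(-6\right)^{2}\right) \left(-1\right) \sqrt{\left(5 - -9\right) + 2} = -14917 + \left(15 - 6 + 36\right) \left(-1\right) \sqrt{\left(5 + 9\right) + 2} = -14917 + 45 \left(-1\right) \sqrt{14 + 2} = -14917 - 45 \sqrt{16} = -14917 - 180 = -15097$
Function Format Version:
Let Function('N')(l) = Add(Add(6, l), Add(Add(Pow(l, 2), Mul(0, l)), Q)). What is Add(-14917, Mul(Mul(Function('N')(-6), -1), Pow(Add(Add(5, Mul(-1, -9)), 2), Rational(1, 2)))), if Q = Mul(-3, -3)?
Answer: -15097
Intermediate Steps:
Q = 9
Function('N')(l) = Add(15, l, Pow(l, 2)) (Function('N')(l) = Add(Add(6, l), Add(Add(Pow(l, 2), Mul(0, l)), 9)) = Add(Add(6, l), Add(Add(Pow(l, 2), 0), 9)) = Add(Add(6, l), Add(Pow(l, 2), 9)) = Add(Add(6, l), Add(9, Pow(l, 2))) = Add(15, l, Pow(l, 2)))
Add(-14917, Mul(Mul(Function('N')(-6), -1), Pow(Add(Add(5, Mul(-1, -9)), 2), Rational(1, 2)))) = Add(-14917, Mul(Mul(Add(15, -6, Pow(-6, 2)), -1), Pow(Add(Add(5, Mul(-1, -9)), 2), Rational(1, 2)))) = Add(-14917, Mul(Mul(Add(15, -6, 36), -1), Pow(Add(Add(5, 9), 2), Rational(1, 2)))) = Add(-14917, Mul(Mul(45, -1), Pow(Add(14, 2), Rational(1, 2)))) = Add(-14917, Mul(-45, Pow(16, Rational(1, 2)))) = Add(-14917, Mul(-45, 4)) = Add(-14917, -180) = -15097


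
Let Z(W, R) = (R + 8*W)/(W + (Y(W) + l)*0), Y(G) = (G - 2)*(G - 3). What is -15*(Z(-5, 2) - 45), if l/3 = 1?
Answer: 561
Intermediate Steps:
Y(G) = (-3 + G)*(-2 + G) (Y(G) = (-2 + G)*(-3 + G) = (-3 + G)*(-2 + G))
l = 3 (l = 3*1 = 3)
Z(W, R) = (R + 8*W)/W (Z(W, R) = (R + 8*W)/(W + ((6 + W² - 5*W) + 3)*0) = (R + 8*W)/(W + (9 + W² - 5*W)*0) = (R + 8*W)/(W + 0) = (R + 8*W)/W)
-15*(Z(-5, 2) - 45) = -15*((8 + 2/(-5)) - 45) = -15*((8 + 2*(-⅕)) - 45) = -15*((8 - ⅖) - 45) = -15*(38/5 - 45) = -15*(-187/5) = 561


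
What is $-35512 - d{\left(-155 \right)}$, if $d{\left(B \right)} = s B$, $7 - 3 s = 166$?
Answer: $-43727$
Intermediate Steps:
$s = -53$ ($s = \frac{7}{3} - \frac{166}{3} = -53$)
$d{\left(B \right)} = - 53 B$
$-35512 - d{\left(-155 \right)} = -35512 - \left(-53\right) \left(-155\right) = -35512 - 8215 = -43727$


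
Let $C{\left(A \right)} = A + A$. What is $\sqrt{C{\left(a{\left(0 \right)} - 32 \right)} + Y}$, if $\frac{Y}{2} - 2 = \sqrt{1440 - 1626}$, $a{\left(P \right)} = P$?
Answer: $\sqrt{-60 + 2 i \sqrt{186}} \approx 1.7189 + 7.9344 i$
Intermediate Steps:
$Y = 4 + 2 i \sqrt{186}$ ($Y = 4 + 2 \sqrt{1440 - 1626} = 4 + 2 \sqrt{-186} = 4 + 2 i \sqrt{186} \approx 4.0 + 27.276 i$)
$C{\left(A \right)} = 2 A$
$\sqrt{C{\left(a{\left(0 \right)} - 32 \right)} + Y} = \sqrt{2 \left(0 - 32\right) + \left(4 + 2 i \sqrt{186}\right)} = \sqrt{2 \left(-32\right) + \left(4 + 2 i \sqrt{186}\right)} = \sqrt{-64 + \left(4 + 2 i \sqrt{186}\right)} = \sqrt{-60 + 2 i \sqrt{186}}$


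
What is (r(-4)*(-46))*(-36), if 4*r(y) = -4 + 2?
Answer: -828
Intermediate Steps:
r(y) = -½ (r(y) = (-4 + 2)/4 = (¼)*(-2) = -½)
(r(-4)*(-46))*(-36) = -½*(-46)*(-36) = 23*(-36) = -828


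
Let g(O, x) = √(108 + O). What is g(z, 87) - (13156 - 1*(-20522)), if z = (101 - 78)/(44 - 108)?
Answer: -269341/8 ≈ -33668.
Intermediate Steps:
z = -23/64 (z = 23/(-64) = 23*(-1/64) = -23/64 ≈ -0.35938)
g(z, 87) - (13156 - 1*(-20522)) = √(108 - 23/64) - (13156 - 1*(-20522)) = √(6889/64) - (13156 + 20522) = 83/8 - 1*33678 = 83/8 - 33678 = -269341/8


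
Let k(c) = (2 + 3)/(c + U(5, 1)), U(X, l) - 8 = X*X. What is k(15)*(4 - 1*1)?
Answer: 5/16 ≈ 0.31250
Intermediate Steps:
U(X, l) = 8 + X² (U(X, l) = 8 + X*X = 8 + X²)
k(c) = 5/(33 + c) (k(c) = (2 + 3)/(c + (8 + 5²)) = 5/(c + (8 + 25)) = 5/(c + 33) = 5/(33 + c))
k(15)*(4 - 1*1) = (5/(33 + 15))*(4 - 1*1) = (5/48)*(4 - 1) = (5*(1/48))*3 = (5/48)*3 = 5/16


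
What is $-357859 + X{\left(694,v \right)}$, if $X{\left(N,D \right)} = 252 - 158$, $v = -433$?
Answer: $-357765$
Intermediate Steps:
$X{\left(N,D \right)} = 94$
$-357859 + X{\left(694,v \right)} = -357859 + 94 = -357765$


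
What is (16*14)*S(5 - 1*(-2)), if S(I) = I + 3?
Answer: 2240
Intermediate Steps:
S(I) = 3 + I
(16*14)*S(5 - 1*(-2)) = (16*14)*(3 + (5 - 1*(-2))) = 224*(3 + (5 + 2)) = 224*(3 + 7) = 224*10 = 2240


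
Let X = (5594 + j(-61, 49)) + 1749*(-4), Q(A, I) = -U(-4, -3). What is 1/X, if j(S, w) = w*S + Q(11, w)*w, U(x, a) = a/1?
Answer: -1/4244 ≈ -0.00023563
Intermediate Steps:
U(x, a) = a (U(x, a) = a*1 = a)
Q(A, I) = 3 (Q(A, I) = -1*(-3) = 3)
j(S, w) = 3*w + S*w (j(S, w) = w*S + 3*w = S*w + 3*w = 3*w + S*w)
X = -4244 (X = (5594 + 49*(3 - 61)) + 1749*(-4) = (5594 + 49*(-58)) - 6996 = (5594 - 2842) - 6996 = 2752 - 6996 = -4244)
1/X = 1/(-4244) = -1/4244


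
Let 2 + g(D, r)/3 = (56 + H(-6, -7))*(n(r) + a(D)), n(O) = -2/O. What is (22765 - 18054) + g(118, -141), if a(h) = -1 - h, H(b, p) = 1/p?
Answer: -5011862/329 ≈ -15234.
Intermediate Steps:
g(D, r) = -1215/7 - 2346/(7*r) - 1173*D/7 (g(D, r) = -6 + 3*((56 + 1/(-7))*(-2/r + (-1 - D))) = -6 + 3*((56 - ⅐)*(-1 - D - 2/r)) = -6 + 3*(391*(-1 - D - 2/r)/7) = -6 + 3*(-391/7 - 782/(7*r) - 391*D/7) = -6 + (-1173/7 - 2346/(7*r) - 1173*D/7) = -1215/7 - 2346/(7*r) - 1173*D/7)
(22765 - 18054) + g(118, -141) = (22765 - 18054) + (3/7)*(-782 - 141*(-405 - 391*118))/(-141) = 4711 + (3/7)*(-1/141)*(-782 - 141*(-405 - 46138)) = 4711 + (3/7)*(-1/141)*(-782 - 141*(-46543)) = 4711 + (3/7)*(-1/141)*(-782 + 6562563) = 4711 + (3/7)*(-1/141)*6561781 = 4711 - 6561781/329 = -5011862/329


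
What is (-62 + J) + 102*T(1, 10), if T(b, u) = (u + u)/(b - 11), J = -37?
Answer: -303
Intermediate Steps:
T(b, u) = 2*u/(-11 + b) (T(b, u) = (2*u)/(-11 + b) = 2*u/(-11 + b))
(-62 + J) + 102*T(1, 10) = (-62 - 37) + 102*(2*10/(-11 + 1)) = -99 + 102*(2*10/(-10)) = -99 + 102*(2*10*(-⅒)) = -99 + 102*(-2) = -99 - 204 = -303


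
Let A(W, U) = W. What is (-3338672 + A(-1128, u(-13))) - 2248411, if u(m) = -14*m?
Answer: -5588211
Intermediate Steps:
(-3338672 + A(-1128, u(-13))) - 2248411 = (-3338672 - 1128) - 2248411 = -3339800 - 2248411 = -5588211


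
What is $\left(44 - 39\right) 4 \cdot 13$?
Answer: $260$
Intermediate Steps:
$\left(44 - 39\right) 4 \cdot 13 = 5 \cdot 52 = 260$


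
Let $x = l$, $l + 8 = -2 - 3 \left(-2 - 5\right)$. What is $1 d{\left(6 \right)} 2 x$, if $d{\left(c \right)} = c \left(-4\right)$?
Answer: $-528$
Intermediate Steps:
$l = 11$ ($l = -8 - \left(2 + 3 \left(-2 - 5\right)\right) = -8 - -19 = -8 + \left(-2 + 21\right) = -8 + 19 = 11$)
$d{\left(c \right)} = - 4 c$
$x = 11$
$1 d{\left(6 \right)} 2 x = 1 \left(\left(-4\right) 6\right) 2 \cdot 11 = 1 \left(-24\right) 2 \cdot 11 = \left(-24\right) 2 \cdot 11 = \left(-48\right) 11 = -528$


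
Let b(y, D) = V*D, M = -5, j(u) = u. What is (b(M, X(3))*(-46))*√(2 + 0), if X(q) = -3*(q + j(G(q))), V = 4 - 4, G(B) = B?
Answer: 0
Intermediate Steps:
V = 0
X(q) = -6*q (X(q) = -3*(q + q) = -6*q)
b(y, D) = 0 (b(y, D) = 0*D = 0)
(b(M, X(3))*(-46))*√(2 + 0) = (0*(-46))*√(2 + 0) = 0*√2 = 0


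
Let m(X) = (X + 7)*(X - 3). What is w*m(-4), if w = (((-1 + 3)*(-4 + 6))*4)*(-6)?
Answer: 2016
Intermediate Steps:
m(X) = (-3 + X)*(7 + X) (m(X) = (7 + X)*(-3 + X) = (-3 + X)*(7 + X))
w = -96 (w = ((2*2)*4)*(-6) = (4*4)*(-6) = 16*(-6) = -96)
w*m(-4) = -96*(-21 + (-4)**2 + 4*(-4)) = -96*(-21 + 16 - 16) = -96*(-21) = 2016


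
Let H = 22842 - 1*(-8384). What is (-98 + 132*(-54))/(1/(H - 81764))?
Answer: 365187588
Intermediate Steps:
H = 31226 (H = 22842 + 8384 = 31226)
(-98 + 132*(-54))/(1/(H - 81764)) = (-98 + 132*(-54))/(1/(31226 - 81764)) = (-98 - 7128)/(1/(-50538)) = -7226/(-1/50538) = -7226*(-50538) = 365187588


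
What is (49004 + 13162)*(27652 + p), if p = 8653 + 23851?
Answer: 3739657896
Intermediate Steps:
p = 32504
(49004 + 13162)*(27652 + p) = (49004 + 13162)*(27652 + 32504) = 62166*60156 = 3739657896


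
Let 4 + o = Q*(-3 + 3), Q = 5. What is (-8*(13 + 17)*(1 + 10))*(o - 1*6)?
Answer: 26400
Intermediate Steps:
o = -4 (o = -4 + 5*(-3 + 3) = -4 + 5*0 = -4 + 0 = -4)
(-8*(13 + 17)*(1 + 10))*(o - 1*6) = (-8*(13 + 17)*(1 + 10))*(-4 - 1*6) = (-240*11)*(-4 - 6) = -8*330*(-10) = -2640*(-10) = 26400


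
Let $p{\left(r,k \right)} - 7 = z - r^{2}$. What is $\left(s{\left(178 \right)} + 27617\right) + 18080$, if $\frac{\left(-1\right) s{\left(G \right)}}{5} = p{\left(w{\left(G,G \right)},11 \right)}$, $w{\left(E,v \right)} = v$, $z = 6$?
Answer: $204052$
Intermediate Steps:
$p{\left(r,k \right)} = 13 - r^{2}$ ($p{\left(r,k \right)} = 7 - \left(-6 + r^{2}\right) = 13 - r^{2}$)
$s{\left(G \right)} = -65 + 5 G^{2}$ ($s{\left(G \right)} = - 5 \left(13 - G^{2}\right) = -65 + 5 G^{2}$)
$\left(s{\left(178 \right)} + 27617\right) + 18080 = \left(\left(-65 + 5 \cdot 178^{2}\right) + 27617\right) + 18080 = \left(\left(-65 + 5 \cdot 31684\right) + 27617\right) + 18080 = \left(\left(-65 + 158420\right) + 27617\right) + 18080 = \left(158355 + 27617\right) + 18080 = 185972 + 18080 = 204052$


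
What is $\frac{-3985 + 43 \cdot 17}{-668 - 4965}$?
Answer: $\frac{3254}{5633} \approx 0.57767$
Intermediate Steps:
$\frac{-3985 + 43 \cdot 17}{-668 - 4965} = \frac{-3985 + 731}{-5633} = \left(-3254\right) \left(- \frac{1}{5633}\right) = \frac{3254}{5633}$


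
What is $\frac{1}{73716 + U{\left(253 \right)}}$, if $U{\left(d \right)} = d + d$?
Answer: $\frac{1}{74222} \approx 1.3473 \cdot 10^{-5}$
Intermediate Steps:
$U{\left(d \right)} = 2 d$
$\frac{1}{73716 + U{\left(253 \right)}} = \frac{1}{73716 + 2 \cdot 253} = \frac{1}{73716 + 506} = \frac{1}{74222}$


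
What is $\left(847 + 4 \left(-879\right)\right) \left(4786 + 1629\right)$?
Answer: $-17121635$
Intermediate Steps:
$\left(847 + 4 \left(-879\right)\right) \left(4786 + 1629\right) = \left(847 - 3516\right) 6415 = \left(-2669\right) 6415 = -17121635$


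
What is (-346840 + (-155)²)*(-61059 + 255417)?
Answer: -62741677770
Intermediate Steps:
(-346840 + (-155)²)*(-61059 + 255417) = (-346840 + 24025)*194358 = -322815*194358 = -62741677770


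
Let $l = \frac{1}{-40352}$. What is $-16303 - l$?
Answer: $- \frac{657858655}{40352} \approx -16303.0$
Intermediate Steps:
$l = - \frac{1}{40352} \approx -2.4782 \cdot 10^{-5}$
$-16303 - l = -16303 - - \frac{1}{40352} = -16303 + \frac{1}{40352} = - \frac{657858655}{40352}$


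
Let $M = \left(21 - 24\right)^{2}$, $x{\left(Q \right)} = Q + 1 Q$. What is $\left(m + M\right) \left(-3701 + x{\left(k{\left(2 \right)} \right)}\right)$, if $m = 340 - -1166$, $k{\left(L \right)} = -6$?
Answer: $-5625195$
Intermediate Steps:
$m = 1506$ ($m = 340 + 1166 = 1506$)
$x{\left(Q \right)} = 2 Q$ ($x{\left(Q \right)} = Q + Q = 2 Q$)
$M = 9$ ($M = \left(-3\right)^{2} = 9$)
$\left(m + M\right) \left(-3701 + x{\left(k{\left(2 \right)} \right)}\right) = \left(1506 + 9\right) \left(-3701 + 2 \left(-6\right)\right) = 1515 \left(-3701 - 12\right) = 1515 \left(-3713\right) = -5625195$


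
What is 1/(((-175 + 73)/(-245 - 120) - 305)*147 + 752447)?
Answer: 365/258293374 ≈ 1.4131e-6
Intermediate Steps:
1/(((-175 + 73)/(-245 - 120) - 305)*147 + 752447) = 1/((-102/(-365) - 305)*147 + 752447) = 1/((-102*(-1/365) - 305)*147 + 752447) = 1/((102/365 - 305)*147 + 752447) = 1/(-111223/365*147 + 752447) = 1/(-16349781/365 + 752447) = 1/(258293374/365) = 365/258293374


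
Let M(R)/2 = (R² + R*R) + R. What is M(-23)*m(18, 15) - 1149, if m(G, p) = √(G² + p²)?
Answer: -1149 + 6210*√61 ≈ 47353.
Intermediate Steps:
M(R) = 2*R + 4*R² (M(R) = 2*((R² + R*R) + R) = 2*((R² + R²) + R) = 2*(2*R² + R) = 2*(R + 2*R²) = 2*R + 4*R²)
M(-23)*m(18, 15) - 1149 = (2*(-23)*(1 + 2*(-23)))*√(18² + 15²) - 1149 = (2*(-23)*(1 - 46))*√(324 + 225) - 1149 = (2*(-23)*(-45))*√549 - 1149 = 2070*(3*√61) - 1149 = 6210*√61 - 1149 = -1149 + 6210*√61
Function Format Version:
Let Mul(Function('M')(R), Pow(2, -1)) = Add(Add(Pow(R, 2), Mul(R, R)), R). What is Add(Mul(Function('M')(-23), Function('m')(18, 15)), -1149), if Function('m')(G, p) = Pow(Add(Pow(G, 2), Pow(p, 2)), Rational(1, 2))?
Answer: Add(-1149, Mul(6210, Pow(61, Rational(1, 2)))) ≈ 47353.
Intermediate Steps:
Function('M')(R) = Add(Mul(2, R), Mul(4, Pow(R, 2))) (Function('M')(R) = Mul(2, Add(Add(Pow(R, 2), Mul(R, R)), R)) = Mul(2, Add(Add(Pow(R, 2), Pow(R, 2)), R)) = Mul(2, Add(Mul(2, Pow(R, 2)), R)) = Mul(2, Add(R, Mul(2, Pow(R, 2)))) = Add(Mul(2, R), Mul(4, Pow(R, 2))))
Add(Mul(Function('M')(-23), Function('m')(18, 15)), -1149) = Add(Mul(Mul(2, -23, Add(1, Mul(2, -23))), Pow(Add(Pow(18, 2), Pow(15, 2)), Rational(1, 2))), -1149) = Add(Mul(Mul(2, -23, Add(1, -46)), Pow(Add(324, 225), Rational(1, 2))), -1149) = Add(Mul(Mul(2, -23, -45), Pow(549, Rational(1, 2))), -1149) = Add(Mul(2070, Mul(3, Pow(61, Rational(1, 2)))), -1149) = Add(Mul(6210, Pow(61, Rational(1, 2))), -1149) = Add(-1149, Mul(6210, Pow(61, Rational(1, 2))))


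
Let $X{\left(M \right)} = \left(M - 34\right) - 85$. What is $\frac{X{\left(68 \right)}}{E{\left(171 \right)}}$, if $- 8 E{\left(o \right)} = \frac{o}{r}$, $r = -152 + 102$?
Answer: $- \frac{6800}{57} \approx -119.3$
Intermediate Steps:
$r = -50$
$E{\left(o \right)} = \frac{o}{400}$ ($E{\left(o \right)} = - \frac{o \frac{1}{-50}}{8} = - \frac{o \left(- \frac{1}{50}\right)}{8} = - \frac{\left(- \frac{1}{50}\right) o}{8} = \frac{o}{400}$)
$X{\left(M \right)} = -119 + M$ ($X{\left(M \right)} = \left(-34 + M\right) - 85 = -119 + M$)
$\frac{X{\left(68 \right)}}{E{\left(171 \right)}} = \frac{-119 + 68}{\frac{1}{400} \cdot 171} = - \frac{51}{\frac{171}{400}} = \left(-51\right) \frac{400}{171} = - \frac{6800}{57}$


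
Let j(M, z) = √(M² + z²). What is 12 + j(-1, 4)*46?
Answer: 12 + 46*√17 ≈ 201.66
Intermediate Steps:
12 + j(-1, 4)*46 = 12 + √((-1)² + 4²)*46 = 12 + √(1 + 16)*46 = 12 + √17*46 = 12 + 46*√17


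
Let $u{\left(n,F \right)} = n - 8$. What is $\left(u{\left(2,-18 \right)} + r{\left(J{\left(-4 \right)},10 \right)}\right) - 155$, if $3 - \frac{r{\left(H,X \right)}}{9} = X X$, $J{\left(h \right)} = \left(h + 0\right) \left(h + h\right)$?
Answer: $-1034$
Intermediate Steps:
$J{\left(h \right)} = 2 h^{2}$ ($J{\left(h \right)} = h 2 h = 2 h^{2}$)
$u{\left(n,F \right)} = -8 + n$
$r{\left(H,X \right)} = 27 - 9 X^{2}$ ($r{\left(H,X \right)} = 27 - 9 X X = 27 - 9 X^{2}$)
$\left(u{\left(2,-18 \right)} + r{\left(J{\left(-4 \right)},10 \right)}\right) - 155 = \left(\left(-8 + 2\right) + \left(27 - 9 \cdot 10^{2}\right)\right) - 155 = \left(-6 + \left(27 - 900\right)\right) - 155 = \left(-6 - 873\right) - 155 = -879 - 155 = -1034$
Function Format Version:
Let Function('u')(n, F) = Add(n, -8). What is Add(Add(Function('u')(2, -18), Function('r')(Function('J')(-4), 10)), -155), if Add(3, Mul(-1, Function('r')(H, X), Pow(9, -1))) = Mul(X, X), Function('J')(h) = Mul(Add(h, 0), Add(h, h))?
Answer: -1034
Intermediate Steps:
Function('J')(h) = Mul(2, Pow(h, 2)) (Function('J')(h) = Mul(h, Mul(2, h)) = Mul(2, Pow(h, 2)))
Function('u')(n, F) = Add(-8, n)
Function('r')(H, X) = Add(27, Mul(-9, Pow(X, 2))) (Function('r')(H, X) = Add(27, Mul(-9, Mul(X, X))) = Add(27, Mul(-9, Pow(X, 2))))
Add(Add(Function('u')(2, -18), Function('r')(Function('J')(-4), 10)), -155) = Add(Add(Add(-8, 2), Add(27, Mul(-9, Pow(10, 2)))), -155) = Add(Add(-6, Add(27, Mul(-9, 100))), -155) = Add(Add(-6, Add(27, -900)), -155) = Add(Add(-6, -873), -155) = Add(-879, -155) = -1034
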